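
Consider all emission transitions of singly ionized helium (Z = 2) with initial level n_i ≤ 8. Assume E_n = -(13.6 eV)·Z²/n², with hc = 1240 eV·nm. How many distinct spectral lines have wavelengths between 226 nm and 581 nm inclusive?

Enumerate all n_i → n_f pairs with 1 ≤ n_f < n_i ≤ 8 and compute λ = 1240 / [13.6·4·(1/n_f² − 1/n_i²)].
Lines falling in [226, 581] nm: 8→3 (238.7 nm), 7→3 (251.3 nm), 6→3 (273.5 nm), 5→3 (320.5 nm), 4→3 (468.9 nm), 8→4 (486.3 nm), 7→4 (541.5 nm).

7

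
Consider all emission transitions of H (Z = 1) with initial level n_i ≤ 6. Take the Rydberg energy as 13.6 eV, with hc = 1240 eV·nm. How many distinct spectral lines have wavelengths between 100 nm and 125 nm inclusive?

Enumerate all n_i → n_f pairs with 1 ≤ n_f < n_i ≤ 6 and compute λ = 1240 / [13.6·1·(1/n_f² − 1/n_i²)].
Lines falling in [100, 125] nm: 3→1 (102.6 nm), 2→1 (121.6 nm).

2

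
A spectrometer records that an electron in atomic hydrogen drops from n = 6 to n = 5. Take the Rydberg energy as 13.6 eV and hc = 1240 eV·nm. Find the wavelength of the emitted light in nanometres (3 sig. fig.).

7460 nm

ΔE = 13.60 × (1/5² − 1/6²) = 13.60 × 0.01222 = 0.1662 eV.
λ = hc/ΔE = 1240 / 0.1662 = 7460 nm.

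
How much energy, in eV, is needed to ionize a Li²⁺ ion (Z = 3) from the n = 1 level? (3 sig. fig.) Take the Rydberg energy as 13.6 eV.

122 eV

E_n = −13.6 Z²/n² = −122.4/n² eV for Z = 3.
E_1 = −122.4/1 = −122 eV, so ionization (to E = 0) requires 122 eV.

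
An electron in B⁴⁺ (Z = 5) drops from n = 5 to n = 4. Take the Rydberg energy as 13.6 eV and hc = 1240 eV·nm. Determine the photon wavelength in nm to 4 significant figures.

For Z = 5 the level energies scale as Z², so the effective Rydberg energy is 13.6 × 25 = 340.0 eV.
ΔE = 340.0 × (1/4² − 1/5²) = 340.0 × 0.02250 = 7.650 eV.
λ = hc/ΔE = 1240 / 7.650 = 162.1 nm.

162.1 nm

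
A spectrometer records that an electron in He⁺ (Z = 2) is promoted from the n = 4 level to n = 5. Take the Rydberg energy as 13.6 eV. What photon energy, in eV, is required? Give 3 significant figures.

1.22 eV

The Bohr energies scale as Z², so for Z = 2: E_n = −54.40/n² eV.
E_5 = −54.40/25 = −2.176 eV and E_4 = −54.40/16 = −3.400 eV.
The photon energy is |E_5 − E_4| = 1.22 eV.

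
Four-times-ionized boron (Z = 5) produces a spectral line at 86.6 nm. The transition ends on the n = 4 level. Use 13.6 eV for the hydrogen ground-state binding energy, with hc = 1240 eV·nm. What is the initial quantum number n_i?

The photon energy is ΔE = hc/λ = 1240 / 86.6 = 14.32 eV.
With Z = 5, ΔE = 340.0 × (1/n_f² − 1/n_i²), so 1/n_f² − 1/n_i² = 0.04211.
With n_f = 4: 1/n_i² = 1/16 − 0.04211 = 0.02039, so n_i ≈ 7.00.

n_i = 7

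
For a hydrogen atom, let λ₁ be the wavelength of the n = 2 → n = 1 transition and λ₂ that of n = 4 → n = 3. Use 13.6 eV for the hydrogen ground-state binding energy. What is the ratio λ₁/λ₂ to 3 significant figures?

λ ∝ 1/ΔE ∝ 1/(1/n_f² − 1/n_i²), and the Z² and hc factors cancel in the ratio.
λ₁/λ₂ = (1/3² − 1/4²)/(1/1² − 1/2²) = 0.04861/0.7500 = 0.0648.

0.0648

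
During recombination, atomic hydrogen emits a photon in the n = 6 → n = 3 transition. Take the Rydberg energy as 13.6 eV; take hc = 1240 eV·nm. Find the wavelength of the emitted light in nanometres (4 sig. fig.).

1094 nm

ΔE = 13.60 × (1/3² − 1/6²) = 13.60 × 0.08333 = 1.133 eV.
λ = hc/ΔE = 1240 / 1.133 = 1094 nm.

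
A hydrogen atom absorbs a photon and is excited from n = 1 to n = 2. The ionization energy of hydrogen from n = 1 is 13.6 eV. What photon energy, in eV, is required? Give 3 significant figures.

E_2 = −13.60/4 = −3.400 eV and E_1 = −13.60/1 = −13.60 eV.
The photon energy is |E_2 − E_1| = 10.2 eV.

10.2 eV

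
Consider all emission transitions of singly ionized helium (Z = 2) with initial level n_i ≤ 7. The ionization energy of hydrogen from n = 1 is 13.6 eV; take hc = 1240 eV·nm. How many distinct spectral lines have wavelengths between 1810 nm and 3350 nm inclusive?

2

Enumerate all n_i → n_f pairs with 1 ≤ n_f < n_i ≤ 7 and compute λ = 1240 / [13.6·4·(1/n_f² − 1/n_i²)].
Lines falling in [1810, 3350] nm: 6→5 (1865 nm), 7→6 (3093 nm).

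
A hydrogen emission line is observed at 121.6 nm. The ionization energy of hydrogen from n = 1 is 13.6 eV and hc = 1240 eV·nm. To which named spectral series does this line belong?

Lyman

ΔE = 1240/121.6 = 10.20 eV.
This matches 13.6 × (1/1² − 1/2²), so n_f = 1: the Lyman series.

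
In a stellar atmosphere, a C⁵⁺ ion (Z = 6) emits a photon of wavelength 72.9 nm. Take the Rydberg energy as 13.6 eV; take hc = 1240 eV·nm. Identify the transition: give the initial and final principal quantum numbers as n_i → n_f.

The photon energy is ΔE = hc/λ = 1240 / 72.9 = 17.01 eV.
With Z = 6, ΔE = 489.6 × (1/n_f² − 1/n_i²), so 1/n_f² − 1/n_i² = 0.03474.
Trying n_f = 4 gives 1/n_i² = 0.02776, i.e. n_i ≈ 6; this pair matches.

n_i = 6, n_f = 4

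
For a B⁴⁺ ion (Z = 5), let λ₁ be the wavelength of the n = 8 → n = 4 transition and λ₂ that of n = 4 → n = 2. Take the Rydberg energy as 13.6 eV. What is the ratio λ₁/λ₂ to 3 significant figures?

λ ∝ 1/ΔE ∝ 1/(1/n_f² − 1/n_i²), and the Z² and hc factors cancel in the ratio.
λ₁/λ₂ = (1/2² − 1/4²)/(1/4² − 1/8²) = 0.1875/0.04688 = 4.00.

4.00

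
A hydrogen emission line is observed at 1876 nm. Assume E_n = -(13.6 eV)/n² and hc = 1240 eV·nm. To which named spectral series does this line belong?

ΔE = 1240/1876 = 0.6610 eV.
This matches 13.6 × (1/3² − 1/4²), so n_f = 3: the Paschen series.

Paschen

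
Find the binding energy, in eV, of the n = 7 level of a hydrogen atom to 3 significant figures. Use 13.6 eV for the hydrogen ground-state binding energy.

E_7 = −13.60/49 = −0.278 eV, so ionization (to E = 0) requires 0.278 eV.

0.278 eV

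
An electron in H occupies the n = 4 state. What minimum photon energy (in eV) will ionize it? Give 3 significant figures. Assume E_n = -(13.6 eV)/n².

E_4 = −13.60/16 = −0.850 eV, so ionization (to E = 0) requires 0.850 eV.

0.850 eV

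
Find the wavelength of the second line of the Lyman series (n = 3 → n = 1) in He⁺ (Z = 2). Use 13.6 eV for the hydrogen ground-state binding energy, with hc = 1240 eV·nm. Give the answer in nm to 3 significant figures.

The Lyman series terminates on n_f = 1; the second line has n_i = 1+2 = 3.
ΔE = 54.40 × (1/1² − 1/3²) = 48.36 eV.
λ = 1240 / 48.36 = 25.6 nm.

25.6 nm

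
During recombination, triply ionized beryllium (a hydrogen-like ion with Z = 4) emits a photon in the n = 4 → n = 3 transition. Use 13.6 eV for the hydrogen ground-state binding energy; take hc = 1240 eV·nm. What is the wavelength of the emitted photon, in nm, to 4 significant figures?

117.2 nm

For Z = 4 the level energies scale as Z², so the effective Rydberg energy is 13.6 × 16 = 217.6 eV.
ΔE = 217.6 × (1/3² − 1/4²) = 217.6 × 0.04861 = 10.58 eV.
λ = hc/ΔE = 1240 / 10.58 = 117.2 nm.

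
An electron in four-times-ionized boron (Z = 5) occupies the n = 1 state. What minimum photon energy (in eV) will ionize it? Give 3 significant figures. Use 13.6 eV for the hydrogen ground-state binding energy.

340 eV

E_n = −13.6 Z²/n² = −340.0/n² eV for Z = 5.
E_1 = −340.0/1 = −340 eV, so ionization (to E = 0) requires 340 eV.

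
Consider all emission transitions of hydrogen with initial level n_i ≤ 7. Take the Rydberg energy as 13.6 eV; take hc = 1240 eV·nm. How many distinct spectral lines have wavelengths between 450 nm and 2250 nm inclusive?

Enumerate all n_i → n_f pairs with 1 ≤ n_f < n_i ≤ 7 and compute λ = 1240 / [13.6·1·(1/n_f² − 1/n_i²)].
Lines falling in [450, 2250] nm: 4→2 (486.3 nm), 3→2 (656.5 nm), 7→3 (1005 nm), 6→3 (1094 nm), 5→3 (1282 nm), 4→3 (1876 nm), 7→4 (2166 nm).

7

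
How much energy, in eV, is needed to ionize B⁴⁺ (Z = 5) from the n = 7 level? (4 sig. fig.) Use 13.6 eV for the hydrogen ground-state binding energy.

E_n = −13.6 Z²/n² = −340.0/n² eV for Z = 5.
E_7 = −340.0/49 = −6.939 eV, so ionization (to E = 0) requires 6.939 eV.

6.939 eV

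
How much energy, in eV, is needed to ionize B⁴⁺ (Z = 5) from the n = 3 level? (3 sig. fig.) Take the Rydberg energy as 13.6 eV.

37.8 eV

E_n = −13.6 Z²/n² = −340.0/n² eV for Z = 5.
E_3 = −340.0/9 = −37.8 eV, so ionization (to E = 0) requires 37.8 eV.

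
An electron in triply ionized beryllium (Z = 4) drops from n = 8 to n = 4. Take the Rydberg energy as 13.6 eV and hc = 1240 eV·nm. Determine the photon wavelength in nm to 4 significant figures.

121.6 nm

For Z = 4 the level energies scale as Z², so the effective Rydberg energy is 13.6 × 16 = 217.6 eV.
ΔE = 217.6 × (1/4² − 1/8²) = 217.6 × 0.04688 = 10.20 eV.
λ = hc/ΔE = 1240 / 10.20 = 121.6 nm.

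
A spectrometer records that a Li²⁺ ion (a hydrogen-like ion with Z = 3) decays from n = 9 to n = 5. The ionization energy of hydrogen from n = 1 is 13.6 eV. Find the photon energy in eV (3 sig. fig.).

The Bohr energies scale as Z², so for Z = 3: E_n = −122.4/n² eV.
E_9 = −122.4/81 = −1.511 eV and E_5 = −122.4/25 = −4.896 eV.
The photon energy is |E_9 − E_5| = 3.38 eV.

3.38 eV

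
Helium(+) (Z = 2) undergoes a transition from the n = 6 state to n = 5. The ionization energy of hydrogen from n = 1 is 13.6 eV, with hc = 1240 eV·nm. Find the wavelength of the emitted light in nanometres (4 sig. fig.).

1865 nm

For Z = 2 the level energies scale as Z², so the effective Rydberg energy is 13.6 × 4 = 54.40 eV.
ΔE = 54.40 × (1/5² − 1/6²) = 54.40 × 0.01222 = 0.6649 eV.
λ = hc/ΔE = 1240 / 0.6649 = 1865 nm.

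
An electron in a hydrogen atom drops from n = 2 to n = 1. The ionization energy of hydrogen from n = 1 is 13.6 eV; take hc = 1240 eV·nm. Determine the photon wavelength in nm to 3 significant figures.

ΔE = 13.60 × (1/1² − 1/2²) = 13.60 × 0.7500 = 10.20 eV.
λ = hc/ΔE = 1240 / 10.20 = 122 nm.
This line belongs to the Lyman series.

122 nm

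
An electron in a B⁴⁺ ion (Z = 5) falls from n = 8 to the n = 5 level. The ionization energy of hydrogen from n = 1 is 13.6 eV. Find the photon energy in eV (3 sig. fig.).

8.29 eV

The Bohr energies scale as Z², so for Z = 5: E_n = −340.0/n² eV.
E_8 = −340.0/64 = −5.313 eV and E_5 = −340.0/25 = −13.60 eV.
The photon energy is |E_8 − E_5| = 8.29 eV.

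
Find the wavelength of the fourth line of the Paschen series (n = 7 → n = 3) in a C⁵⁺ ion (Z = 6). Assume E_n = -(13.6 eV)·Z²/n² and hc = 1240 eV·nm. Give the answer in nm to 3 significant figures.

The Paschen series terminates on n_f = 3; the fourth line has n_i = 3+4 = 7.
ΔE = 489.6 × (1/3² − 1/7²) = 44.41 eV.
λ = 1240 / 44.41 = 27.9 nm.

27.9 nm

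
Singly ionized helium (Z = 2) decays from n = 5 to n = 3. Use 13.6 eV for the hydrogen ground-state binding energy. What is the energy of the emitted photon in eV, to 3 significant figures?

3.87 eV

The Bohr energies scale as Z², so for Z = 2: E_n = −54.40/n² eV.
E_5 = −54.40/25 = −2.176 eV and E_3 = −54.40/9 = −6.044 eV.
The photon energy is |E_5 − E_3| = 3.87 eV.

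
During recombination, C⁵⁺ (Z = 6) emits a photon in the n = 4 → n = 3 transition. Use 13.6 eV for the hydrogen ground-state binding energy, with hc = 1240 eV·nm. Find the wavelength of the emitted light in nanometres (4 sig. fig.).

For Z = 6 the level energies scale as Z², so the effective Rydberg energy is 13.6 × 36 = 489.6 eV.
ΔE = 489.6 × (1/3² − 1/4²) = 489.6 × 0.04861 = 23.80 eV.
λ = hc/ΔE = 1240 / 23.80 = 52.10 nm.

52.10 nm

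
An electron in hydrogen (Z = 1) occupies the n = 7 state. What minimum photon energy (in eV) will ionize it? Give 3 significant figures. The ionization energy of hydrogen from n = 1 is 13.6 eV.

0.278 eV

E_7 = −13.60/49 = −0.278 eV, so ionization (to E = 0) requires 0.278 eV.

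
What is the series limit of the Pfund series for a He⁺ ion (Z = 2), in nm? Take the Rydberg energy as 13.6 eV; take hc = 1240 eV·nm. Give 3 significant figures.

570 nm

The Pfund series has lower level n_f = 5; the series limit corresponds to n_i → ∞.
ΔE_max = 13.6 × 4 / 5² = 2.176 eV.
λ_min = 1240 / 2.176 = 570 nm.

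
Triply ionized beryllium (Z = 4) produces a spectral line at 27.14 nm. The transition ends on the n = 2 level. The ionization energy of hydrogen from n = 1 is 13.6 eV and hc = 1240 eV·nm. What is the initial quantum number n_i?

n_i = 5

The photon energy is ΔE = hc/λ = 1240 / 27.14 = 45.69 eV.
With Z = 4, ΔE = 217.6 × (1/n_f² − 1/n_i²), so 1/n_f² − 1/n_i² = 0.2100.
With n_f = 2: 1/n_i² = 1/4 − 0.2100 = 0.04003, so n_i ≈ 5.00.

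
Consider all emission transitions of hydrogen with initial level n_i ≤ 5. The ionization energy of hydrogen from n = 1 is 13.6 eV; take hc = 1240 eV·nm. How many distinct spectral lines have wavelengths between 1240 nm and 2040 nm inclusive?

2

Enumerate all n_i → n_f pairs with 1 ≤ n_f < n_i ≤ 5 and compute λ = 1240 / [13.6·1·(1/n_f² − 1/n_i²)].
Lines falling in [1240, 2040] nm: 5→3 (1282 nm), 4→3 (1876 nm).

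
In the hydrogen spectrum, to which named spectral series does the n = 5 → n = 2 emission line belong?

The series is set by the lower level: n_f = 2 is the Balmer series.

Balmer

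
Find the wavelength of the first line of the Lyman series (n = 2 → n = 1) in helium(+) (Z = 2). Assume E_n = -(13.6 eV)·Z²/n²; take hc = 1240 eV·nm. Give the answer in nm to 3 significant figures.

The Lyman series terminates on n_f = 1; the first line has n_i = 1+1 = 2.
ΔE = 54.40 × (1/1² − 1/2²) = 40.80 eV.
λ = 1240 / 40.80 = 30.4 nm.

30.4 nm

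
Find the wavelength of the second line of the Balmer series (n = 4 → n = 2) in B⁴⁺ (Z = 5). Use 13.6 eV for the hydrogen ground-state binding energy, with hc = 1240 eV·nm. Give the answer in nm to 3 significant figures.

The Balmer series terminates on n_f = 2; the second line has n_i = 2+2 = 4.
ΔE = 340.0 × (1/2² − 1/4²) = 63.75 eV.
λ = 1240 / 63.75 = 19.5 nm.

19.5 nm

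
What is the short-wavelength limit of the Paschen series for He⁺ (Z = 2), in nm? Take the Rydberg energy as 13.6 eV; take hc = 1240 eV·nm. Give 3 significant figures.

205 nm

The Paschen series has lower level n_f = 3; the series limit corresponds to n_i → ∞.
ΔE_max = 13.6 × 4 / 3² = 6.044 eV.
λ_min = 1240 / 6.044 = 205 nm.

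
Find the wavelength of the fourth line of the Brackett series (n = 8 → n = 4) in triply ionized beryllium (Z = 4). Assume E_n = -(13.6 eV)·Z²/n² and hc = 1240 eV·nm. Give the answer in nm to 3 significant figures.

The Brackett series terminates on n_f = 4; the fourth line has n_i = 4+4 = 8.
ΔE = 217.6 × (1/4² − 1/8²) = 10.20 eV.
λ = 1240 / 10.20 = 122 nm.

122 nm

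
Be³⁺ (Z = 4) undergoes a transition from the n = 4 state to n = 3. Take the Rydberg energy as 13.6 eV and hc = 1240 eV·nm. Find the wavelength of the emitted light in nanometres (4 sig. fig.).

117.2 nm

For Z = 4 the level energies scale as Z², so the effective Rydberg energy is 13.6 × 16 = 217.6 eV.
ΔE = 217.6 × (1/3² − 1/4²) = 217.6 × 0.04861 = 10.58 eV.
λ = hc/ΔE = 1240 / 10.58 = 117.2 nm.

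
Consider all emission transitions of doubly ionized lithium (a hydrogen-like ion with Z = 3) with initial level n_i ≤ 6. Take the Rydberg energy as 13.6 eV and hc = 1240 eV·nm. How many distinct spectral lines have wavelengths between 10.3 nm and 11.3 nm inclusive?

Enumerate all n_i → n_f pairs with 1 ≤ n_f < n_i ≤ 6 and compute λ = 1240 / [13.6·9·(1/n_f² − 1/n_i²)].
Lines falling in [10.3, 11.3] nm: 6→1 (10.42 nm), 5→1 (10.55 nm), 4→1 (10.81 nm).

3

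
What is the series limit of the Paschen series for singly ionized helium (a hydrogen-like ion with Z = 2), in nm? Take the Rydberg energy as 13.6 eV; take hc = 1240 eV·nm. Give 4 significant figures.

205.1 nm

The Paschen series has lower level n_f = 3; the series limit corresponds to n_i → ∞.
ΔE_max = 13.6 × 4 / 3² = 6.044 eV.
λ_min = 1240 / 6.044 = 205.1 nm.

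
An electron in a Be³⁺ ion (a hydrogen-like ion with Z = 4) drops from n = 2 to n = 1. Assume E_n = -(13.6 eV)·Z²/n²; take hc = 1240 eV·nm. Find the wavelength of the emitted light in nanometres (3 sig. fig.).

7.60 nm

For Z = 4 the level energies scale as Z², so the effective Rydberg energy is 13.6 × 16 = 217.6 eV.
ΔE = 217.6 × (1/1² − 1/2²) = 217.6 × 0.7500 = 163.2 eV.
λ = hc/ΔE = 1240 / 163.2 = 7.60 nm.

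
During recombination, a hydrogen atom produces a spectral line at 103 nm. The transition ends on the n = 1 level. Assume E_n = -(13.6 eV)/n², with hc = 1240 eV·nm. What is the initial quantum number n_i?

The photon energy is ΔE = hc/λ = 1240 / 103 = 12.04 eV.
With Z = 1, ΔE = 13.60 × (1/n_f² − 1/n_i²), so 1/n_f² − 1/n_i² = 0.8852.
With n_f = 1: 1/n_i² = 1/1 − 0.8852 = 0.1148, so n_i ≈ 2.95.

n_i = 3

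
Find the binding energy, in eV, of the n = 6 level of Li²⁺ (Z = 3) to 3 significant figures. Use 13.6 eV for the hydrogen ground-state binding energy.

3.40 eV

E_n = −13.6 Z²/n² = −122.4/n² eV for Z = 3.
E_6 = −122.4/36 = −3.40 eV, so ionization (to E = 0) requires 3.40 eV.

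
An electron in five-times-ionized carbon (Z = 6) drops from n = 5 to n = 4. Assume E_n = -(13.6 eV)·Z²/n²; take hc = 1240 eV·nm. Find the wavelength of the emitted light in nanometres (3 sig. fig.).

For Z = 6 the level energies scale as Z², so the effective Rydberg energy is 13.6 × 36 = 489.6 eV.
ΔE = 489.6 × (1/4² − 1/5²) = 489.6 × 0.02250 = 11.02 eV.
λ = hc/ΔE = 1240 / 11.02 = 113 nm.

113 nm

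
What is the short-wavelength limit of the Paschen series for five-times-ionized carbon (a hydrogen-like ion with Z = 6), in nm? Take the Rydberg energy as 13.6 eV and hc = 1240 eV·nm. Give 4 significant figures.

22.79 nm

The Paschen series has lower level n_f = 3; the series limit corresponds to n_i → ∞.
ΔE_max = 13.6 × 36 / 3² = 54.40 eV.
λ_min = 1240 / 54.40 = 22.79 nm.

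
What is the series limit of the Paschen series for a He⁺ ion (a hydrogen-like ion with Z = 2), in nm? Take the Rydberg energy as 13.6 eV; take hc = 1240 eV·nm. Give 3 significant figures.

The Paschen series has lower level n_f = 3; the series limit corresponds to n_i → ∞.
ΔE_max = 13.6 × 4 / 3² = 6.044 eV.
λ_min = 1240 / 6.044 = 205 nm.

205 nm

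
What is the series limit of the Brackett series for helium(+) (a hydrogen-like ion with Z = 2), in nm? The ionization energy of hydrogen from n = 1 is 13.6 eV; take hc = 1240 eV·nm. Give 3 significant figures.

The Brackett series has lower level n_f = 4; the series limit corresponds to n_i → ∞.
ΔE_max = 13.6 × 4 / 4² = 3.400 eV.
λ_min = 1240 / 3.400 = 365 nm.

365 nm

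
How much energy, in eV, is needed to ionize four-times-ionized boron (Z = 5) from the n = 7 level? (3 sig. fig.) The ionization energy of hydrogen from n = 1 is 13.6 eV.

6.94 eV

E_n = −13.6 Z²/n² = −340.0/n² eV for Z = 5.
E_7 = −340.0/49 = −6.94 eV, so ionization (to E = 0) requires 6.94 eV.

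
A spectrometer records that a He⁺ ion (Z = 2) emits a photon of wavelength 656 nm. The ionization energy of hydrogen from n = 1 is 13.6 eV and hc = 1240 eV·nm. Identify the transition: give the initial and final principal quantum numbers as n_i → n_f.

The photon energy is ΔE = hc/λ = 1240 / 656 = 1.890 eV.
With Z = 2, ΔE = 54.40 × (1/n_f² − 1/n_i²), so 1/n_f² − 1/n_i² = 0.03475.
Trying n_f = 4 gives 1/n_i² = 0.02775, i.e. n_i ≈ 6; this pair matches.

n_i = 6, n_f = 4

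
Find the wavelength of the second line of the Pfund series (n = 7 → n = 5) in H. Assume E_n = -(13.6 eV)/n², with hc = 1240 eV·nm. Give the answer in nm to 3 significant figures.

The Pfund series terminates on n_f = 5; the second line has n_i = 5+2 = 7.
ΔE = 13.60 × (1/5² − 1/7²) = 0.2664 eV.
λ = 1240 / 0.2664 = 4650 nm.

4650 nm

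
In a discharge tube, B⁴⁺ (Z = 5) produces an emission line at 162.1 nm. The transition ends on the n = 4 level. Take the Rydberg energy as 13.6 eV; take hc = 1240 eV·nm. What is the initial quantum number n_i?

n_i = 5

The photon energy is ΔE = hc/λ = 1240 / 162.1 = 7.650 eV.
With Z = 5, ΔE = 340.0 × (1/n_f² − 1/n_i²), so 1/n_f² − 1/n_i² = 0.02250.
With n_f = 4: 1/n_i² = 1/16 − 0.02250 = 0.04000, so n_i ≈ 5.00.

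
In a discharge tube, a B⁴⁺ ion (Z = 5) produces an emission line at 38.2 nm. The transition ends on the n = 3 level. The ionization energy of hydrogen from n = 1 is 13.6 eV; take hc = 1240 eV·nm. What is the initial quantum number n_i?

n_i = 8

The photon energy is ΔE = hc/λ = 1240 / 38.2 = 32.46 eV.
With Z = 5, ΔE = 340.0 × (1/n_f² − 1/n_i²), so 1/n_f² − 1/n_i² = 0.09547.
With n_f = 3: 1/n_i² = 1/9 − 0.09547 = 0.01564, so n_i ≈ 8.00.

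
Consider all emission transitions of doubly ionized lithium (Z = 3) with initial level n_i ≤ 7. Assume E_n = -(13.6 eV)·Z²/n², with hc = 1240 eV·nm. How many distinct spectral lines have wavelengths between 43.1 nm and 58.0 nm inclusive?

4

Enumerate all n_i → n_f pairs with 1 ≤ n_f < n_i ≤ 7 and compute λ = 1240 / [13.6·9·(1/n_f² − 1/n_i²)].
Lines falling in [43.1, 58.0] nm: 7→2 (44.12 nm), 6→2 (45.59 nm), 5→2 (48.24 nm), 4→2 (54.03 nm).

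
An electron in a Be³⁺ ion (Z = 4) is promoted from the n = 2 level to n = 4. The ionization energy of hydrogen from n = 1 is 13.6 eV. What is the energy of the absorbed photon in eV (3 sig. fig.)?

The Bohr energies scale as Z², so for Z = 4: E_n = −217.6/n² eV.
E_4 = −217.6/16 = −13.60 eV and E_2 = −217.6/4 = −54.40 eV.
The photon energy is |E_4 − E_2| = 40.8 eV.

40.8 eV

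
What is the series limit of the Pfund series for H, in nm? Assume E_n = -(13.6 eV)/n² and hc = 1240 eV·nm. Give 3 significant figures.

2280 nm

The Pfund series has lower level n_f = 5; the series limit corresponds to n_i → ∞.
ΔE_max = 13.6 × 1 / 5² = 0.5440 eV.
λ_min = 1240 / 0.5440 = 2280 nm.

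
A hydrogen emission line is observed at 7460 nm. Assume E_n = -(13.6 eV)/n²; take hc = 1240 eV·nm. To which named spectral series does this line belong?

Pfund

ΔE = 1240/7460 = 0.1662 eV.
This matches 13.6 × (1/5² − 1/6²), so n_f = 5: the Pfund series.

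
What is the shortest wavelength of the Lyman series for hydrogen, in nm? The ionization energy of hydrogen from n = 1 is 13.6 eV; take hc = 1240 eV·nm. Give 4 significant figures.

The Lyman series has lower level n_f = 1; the series limit corresponds to n_i → ∞.
ΔE_max = 13.6 × 1 / 1² = 13.60 eV.
λ_min = 1240 / 13.60 = 91.18 nm.

91.18 nm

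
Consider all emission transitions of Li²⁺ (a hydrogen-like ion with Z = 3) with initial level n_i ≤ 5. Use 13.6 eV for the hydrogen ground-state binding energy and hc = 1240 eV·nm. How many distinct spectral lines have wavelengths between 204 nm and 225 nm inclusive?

Enumerate all n_i → n_f pairs with 1 ≤ n_f < n_i ≤ 5 and compute λ = 1240 / [13.6·9·(1/n_f² − 1/n_i²)].
Lines falling in [204, 225] nm: 4→3 (208.4 nm).

1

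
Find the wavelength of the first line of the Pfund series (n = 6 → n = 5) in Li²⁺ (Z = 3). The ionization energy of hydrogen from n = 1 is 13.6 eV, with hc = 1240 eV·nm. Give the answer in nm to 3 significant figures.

The Pfund series terminates on n_f = 5; the first line has n_i = 5+1 = 6.
ΔE = 122.4 × (1/5² − 1/6²) = 1.496 eV.
λ = 1240 / 1.496 = 829 nm.

829 nm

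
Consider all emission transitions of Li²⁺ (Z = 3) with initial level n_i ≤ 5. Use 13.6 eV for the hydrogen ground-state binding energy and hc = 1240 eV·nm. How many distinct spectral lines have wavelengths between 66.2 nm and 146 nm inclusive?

2

Enumerate all n_i → n_f pairs with 1 ≤ n_f < n_i ≤ 5 and compute λ = 1240 / [13.6·9·(1/n_f² − 1/n_i²)].
Lines falling in [66.2, 146] nm: 3→2 (72.94 nm), 5→3 (142.5 nm).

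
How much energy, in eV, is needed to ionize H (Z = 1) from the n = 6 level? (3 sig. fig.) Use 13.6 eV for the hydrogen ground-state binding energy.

E_6 = −13.60/36 = −0.378 eV, so ionization (to E = 0) requires 0.378 eV.

0.378 eV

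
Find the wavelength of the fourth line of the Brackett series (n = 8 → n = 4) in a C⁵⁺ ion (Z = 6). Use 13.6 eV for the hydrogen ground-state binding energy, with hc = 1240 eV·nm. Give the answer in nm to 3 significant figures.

The Brackett series terminates on n_f = 4; the fourth line has n_i = 4+4 = 8.
ΔE = 489.6 × (1/4² − 1/8²) = 22.95 eV.
λ = 1240 / 22.95 = 54.0 nm.

54.0 nm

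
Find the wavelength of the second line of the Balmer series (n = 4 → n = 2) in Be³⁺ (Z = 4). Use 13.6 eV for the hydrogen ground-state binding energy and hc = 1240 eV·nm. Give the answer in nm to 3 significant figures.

The Balmer series terminates on n_f = 2; the second line has n_i = 2+2 = 4.
ΔE = 217.6 × (1/2² − 1/4²) = 40.80 eV.
λ = 1240 / 40.80 = 30.4 nm.

30.4 nm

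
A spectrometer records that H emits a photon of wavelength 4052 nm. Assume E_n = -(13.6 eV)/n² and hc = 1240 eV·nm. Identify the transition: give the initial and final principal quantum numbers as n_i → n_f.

n_i = 5, n_f = 4

The photon energy is ΔE = hc/λ = 1240 / 4052 = 0.3060 eV.
With Z = 1, ΔE = 13.60 × (1/n_f² − 1/n_i²), so 1/n_f² − 1/n_i² = 0.02250.
Trying n_f = 4 gives 1/n_i² = 0.04000, i.e. n_i ≈ 5; this pair matches.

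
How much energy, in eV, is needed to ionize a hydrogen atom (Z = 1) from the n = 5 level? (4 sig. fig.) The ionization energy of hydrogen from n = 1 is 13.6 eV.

0.5440 eV

E_5 = −13.60/25 = −0.5440 eV, so ionization (to E = 0) requires 0.5440 eV.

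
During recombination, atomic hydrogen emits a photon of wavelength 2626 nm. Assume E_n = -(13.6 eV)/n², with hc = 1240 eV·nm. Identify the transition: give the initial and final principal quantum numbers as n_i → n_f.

n_i = 6, n_f = 4

The photon energy is ΔE = hc/λ = 1240 / 2626 = 0.4722 eV.
With Z = 1, ΔE = 13.60 × (1/n_f² − 1/n_i²), so 1/n_f² − 1/n_i² = 0.03472.
Trying n_f = 4 gives 1/n_i² = 0.02778, i.e. n_i ≈ 6; this pair matches.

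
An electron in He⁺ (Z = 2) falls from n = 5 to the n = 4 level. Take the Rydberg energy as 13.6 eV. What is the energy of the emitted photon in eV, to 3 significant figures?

The Bohr energies scale as Z², so for Z = 2: E_n = −54.40/n² eV.
E_5 = −54.40/25 = −2.176 eV and E_4 = −54.40/16 = −3.400 eV.
The photon energy is |E_5 − E_4| = 1.22 eV.

1.22 eV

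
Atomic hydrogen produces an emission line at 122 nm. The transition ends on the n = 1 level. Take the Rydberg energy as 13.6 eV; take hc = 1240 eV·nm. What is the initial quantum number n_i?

The photon energy is ΔE = hc/λ = 1240 / 122 = 10.16 eV.
With Z = 1, ΔE = 13.60 × (1/n_f² − 1/n_i²), so 1/n_f² − 1/n_i² = 0.7473.
With n_f = 1: 1/n_i² = 1/1 − 0.7473 = 0.2527, so n_i ≈ 1.99.

n_i = 2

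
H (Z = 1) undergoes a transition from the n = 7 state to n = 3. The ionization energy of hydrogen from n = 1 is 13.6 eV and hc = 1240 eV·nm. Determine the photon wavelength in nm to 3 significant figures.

1010 nm

ΔE = 13.60 × (1/3² − 1/7²) = 13.60 × 0.09070 = 1.234 eV.
λ = hc/ΔE = 1240 / 1.234 = 1010 nm.
This line belongs to the Paschen series.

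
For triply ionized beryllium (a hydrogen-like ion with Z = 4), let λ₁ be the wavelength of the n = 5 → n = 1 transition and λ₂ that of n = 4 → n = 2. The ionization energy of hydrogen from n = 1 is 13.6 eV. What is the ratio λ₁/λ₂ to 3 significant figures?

λ ∝ 1/ΔE ∝ 1/(1/n_f² − 1/n_i²), and the Z² and hc factors cancel in the ratio.
λ₁/λ₂ = (1/2² − 1/4²)/(1/1² − 1/5²) = 0.1875/0.9600 = 0.195.

0.195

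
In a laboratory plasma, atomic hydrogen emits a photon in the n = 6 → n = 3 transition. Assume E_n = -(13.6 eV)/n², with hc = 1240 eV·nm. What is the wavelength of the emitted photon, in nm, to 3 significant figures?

1090 nm

ΔE = 13.60 × (1/3² − 1/6²) = 13.60 × 0.08333 = 1.133 eV.
λ = hc/ΔE = 1240 / 1.133 = 1090 nm.
This line belongs to the Paschen series.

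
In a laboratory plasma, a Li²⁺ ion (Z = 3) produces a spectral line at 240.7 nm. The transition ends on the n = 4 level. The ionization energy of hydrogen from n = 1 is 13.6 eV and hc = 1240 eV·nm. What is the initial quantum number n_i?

n_i = 7

The photon energy is ΔE = hc/λ = 1240 / 240.7 = 5.152 eV.
With Z = 3, ΔE = 122.4 × (1/n_f² − 1/n_i²), so 1/n_f² − 1/n_i² = 0.04209.
With n_f = 4: 1/n_i² = 1/16 − 0.04209 = 0.02041, so n_i ≈ 7.00.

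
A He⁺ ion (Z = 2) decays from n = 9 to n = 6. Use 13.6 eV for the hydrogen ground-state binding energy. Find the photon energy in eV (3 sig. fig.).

0.840 eV

The Bohr energies scale as Z², so for Z = 2: E_n = −54.40/n² eV.
E_9 = −54.40/81 = −0.6716 eV and E_6 = −54.40/36 = −1.511 eV.
The photon energy is |E_9 − E_6| = 0.840 eV.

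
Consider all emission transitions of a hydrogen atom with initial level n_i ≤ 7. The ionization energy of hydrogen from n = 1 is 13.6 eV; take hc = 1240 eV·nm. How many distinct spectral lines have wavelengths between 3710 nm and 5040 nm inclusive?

Enumerate all n_i → n_f pairs with 1 ≤ n_f < n_i ≤ 7 and compute λ = 1240 / [13.6·1·(1/n_f² − 1/n_i²)].
Lines falling in [3710, 5040] nm: 5→4 (4052 nm), 7→5 (4654 nm).

2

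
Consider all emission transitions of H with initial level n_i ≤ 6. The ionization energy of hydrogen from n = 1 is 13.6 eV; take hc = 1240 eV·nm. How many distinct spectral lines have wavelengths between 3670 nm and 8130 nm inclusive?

2

Enumerate all n_i → n_f pairs with 1 ≤ n_f < n_i ≤ 6 and compute λ = 1240 / [13.6·1·(1/n_f² − 1/n_i²)].
Lines falling in [3670, 8130] nm: 5→4 (4052 nm), 6→5 (7460 nm).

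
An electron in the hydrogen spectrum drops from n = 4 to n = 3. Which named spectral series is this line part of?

Paschen

The series is set by the lower level: n_f = 3 is the Paschen series.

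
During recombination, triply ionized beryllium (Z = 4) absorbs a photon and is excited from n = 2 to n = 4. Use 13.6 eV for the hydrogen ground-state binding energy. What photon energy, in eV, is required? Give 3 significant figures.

The Bohr energies scale as Z², so for Z = 4: E_n = −217.6/n² eV.
E_4 = −217.6/16 = −13.60 eV and E_2 = −217.6/4 = −54.40 eV.
The photon energy is |E_4 − E_2| = 40.8 eV.

40.8 eV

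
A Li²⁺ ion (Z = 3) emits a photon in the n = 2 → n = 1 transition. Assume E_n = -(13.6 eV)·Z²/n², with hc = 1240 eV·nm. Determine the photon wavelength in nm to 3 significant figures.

13.5 nm

For Z = 3 the level energies scale as Z², so the effective Rydberg energy is 13.6 × 9 = 122.4 eV.
ΔE = 122.4 × (1/1² − 1/2²) = 122.4 × 0.7500 = 91.80 eV.
λ = hc/ΔE = 1240 / 91.80 = 13.5 nm.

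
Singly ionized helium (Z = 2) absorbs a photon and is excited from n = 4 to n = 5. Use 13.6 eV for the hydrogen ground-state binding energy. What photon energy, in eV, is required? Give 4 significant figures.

1.224 eV

The Bohr energies scale as Z², so for Z = 2: E_n = −54.40/n² eV.
E_5 = −54.40/25 = −2.176 eV and E_4 = −54.40/16 = −3.400 eV.
The photon energy is |E_5 − E_4| = 1.224 eV.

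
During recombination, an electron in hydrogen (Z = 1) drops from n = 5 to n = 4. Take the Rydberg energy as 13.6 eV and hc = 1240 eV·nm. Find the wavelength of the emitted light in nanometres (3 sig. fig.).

4050 nm

ΔE = 13.60 × (1/4² − 1/5²) = 13.60 × 0.02250 = 0.3060 eV.
λ = hc/ΔE = 1240 / 0.3060 = 4050 nm.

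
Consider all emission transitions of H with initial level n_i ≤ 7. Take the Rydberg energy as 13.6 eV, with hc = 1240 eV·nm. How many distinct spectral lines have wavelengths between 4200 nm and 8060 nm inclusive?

2

Enumerate all n_i → n_f pairs with 1 ≤ n_f < n_i ≤ 7 and compute λ = 1240 / [13.6·1·(1/n_f² − 1/n_i²)].
Lines falling in [4200, 8060] nm: 7→5 (4654 nm), 6→5 (7460 nm).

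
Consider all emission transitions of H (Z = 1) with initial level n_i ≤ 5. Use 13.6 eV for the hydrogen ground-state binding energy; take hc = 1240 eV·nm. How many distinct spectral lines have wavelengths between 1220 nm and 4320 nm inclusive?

3

Enumerate all n_i → n_f pairs with 1 ≤ n_f < n_i ≤ 5 and compute λ = 1240 / [13.6·1·(1/n_f² − 1/n_i²)].
Lines falling in [1220, 4320] nm: 5→3 (1282 nm), 4→3 (1876 nm), 5→4 (4052 nm).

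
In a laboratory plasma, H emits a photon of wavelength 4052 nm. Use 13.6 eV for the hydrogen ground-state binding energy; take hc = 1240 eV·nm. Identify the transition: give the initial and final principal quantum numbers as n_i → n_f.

n_i = 5, n_f = 4

The photon energy is ΔE = hc/λ = 1240 / 4052 = 0.3060 eV.
With Z = 1, ΔE = 13.60 × (1/n_f² − 1/n_i²), so 1/n_f² − 1/n_i² = 0.02250.
Trying n_f = 4 gives 1/n_i² = 0.04000, i.e. n_i ≈ 5; this pair matches.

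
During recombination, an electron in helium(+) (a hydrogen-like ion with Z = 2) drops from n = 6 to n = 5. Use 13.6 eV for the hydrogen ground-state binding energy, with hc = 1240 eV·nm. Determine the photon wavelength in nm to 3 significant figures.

For Z = 2 the level energies scale as Z², so the effective Rydberg energy is 13.6 × 4 = 54.40 eV.
ΔE = 54.40 × (1/5² − 1/6²) = 54.40 × 0.01222 = 0.6649 eV.
λ = hc/ΔE = 1240 / 0.6649 = 1860 nm.

1860 nm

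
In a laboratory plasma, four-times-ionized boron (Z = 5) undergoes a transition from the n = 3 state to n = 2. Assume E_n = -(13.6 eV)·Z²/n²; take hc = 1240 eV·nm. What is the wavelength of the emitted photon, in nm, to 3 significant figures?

For Z = 5 the level energies scale as Z², so the effective Rydberg energy is 13.6 × 25 = 340.0 eV.
ΔE = 340.0 × (1/2² − 1/3²) = 340.0 × 0.1389 = 47.22 eV.
λ = hc/ΔE = 1240 / 47.22 = 26.3 nm.

26.3 nm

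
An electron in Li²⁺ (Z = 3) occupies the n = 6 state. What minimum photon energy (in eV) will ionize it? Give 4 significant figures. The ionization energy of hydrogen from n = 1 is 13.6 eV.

E_n = −13.6 Z²/n² = −122.4/n² eV for Z = 3.
E_6 = −122.4/36 = −3.400 eV, so ionization (to E = 0) requires 3.400 eV.

3.400 eV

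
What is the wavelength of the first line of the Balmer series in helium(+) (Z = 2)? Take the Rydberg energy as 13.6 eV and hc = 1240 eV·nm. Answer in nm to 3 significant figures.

164 nm

The Balmer series terminates on n_f = 2; the first line has n_i = 2+1 = 3.
ΔE = 54.40 × (1/2² − 1/3²) = 7.556 eV.
λ = 1240 / 7.556 = 164 nm.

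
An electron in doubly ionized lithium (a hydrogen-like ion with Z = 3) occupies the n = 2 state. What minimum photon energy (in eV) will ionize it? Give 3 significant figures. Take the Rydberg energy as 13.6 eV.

E_n = −13.6 Z²/n² = −122.4/n² eV for Z = 3.
E_2 = −122.4/4 = −30.6 eV, so ionization (to E = 0) requires 30.6 eV.

30.6 eV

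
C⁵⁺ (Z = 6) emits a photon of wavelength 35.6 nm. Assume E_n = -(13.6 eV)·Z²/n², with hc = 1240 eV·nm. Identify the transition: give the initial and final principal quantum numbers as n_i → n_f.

The photon energy is ΔE = hc/λ = 1240 / 35.6 = 34.83 eV.
With Z = 6, ΔE = 489.6 × (1/n_f² − 1/n_i²), so 1/n_f² − 1/n_i² = 0.07114.
Trying n_f = 3 gives 1/n_i² = 0.03997, i.e. n_i ≈ 5; this pair matches.

n_i = 5, n_f = 3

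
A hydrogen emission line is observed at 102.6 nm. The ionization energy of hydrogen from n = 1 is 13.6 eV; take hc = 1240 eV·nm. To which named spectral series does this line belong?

ΔE = 1240/102.6 = 12.09 eV.
This matches 13.6 × (1/1² − 1/3²), so n_f = 1: the Lyman series.

Lyman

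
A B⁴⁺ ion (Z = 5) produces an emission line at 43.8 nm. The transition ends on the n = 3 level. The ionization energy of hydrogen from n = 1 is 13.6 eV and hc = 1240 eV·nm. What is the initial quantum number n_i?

The photon energy is ΔE = hc/λ = 1240 / 43.8 = 28.31 eV.
With Z = 5, ΔE = 340.0 × (1/n_f² − 1/n_i²), so 1/n_f² − 1/n_i² = 0.08327.
With n_f = 3: 1/n_i² = 1/9 − 0.08327 = 0.02784, so n_i ≈ 5.99.

n_i = 6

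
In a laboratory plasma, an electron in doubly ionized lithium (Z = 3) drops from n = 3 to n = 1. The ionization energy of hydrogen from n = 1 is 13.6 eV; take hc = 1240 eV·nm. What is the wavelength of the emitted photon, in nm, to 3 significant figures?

For Z = 3 the level energies scale as Z², so the effective Rydberg energy is 13.6 × 9 = 122.4 eV.
ΔE = 122.4 × (1/1² − 1/3²) = 122.4 × 0.8889 = 108.8 eV.
λ = hc/ΔE = 1240 / 108.8 = 11.4 nm.

11.4 nm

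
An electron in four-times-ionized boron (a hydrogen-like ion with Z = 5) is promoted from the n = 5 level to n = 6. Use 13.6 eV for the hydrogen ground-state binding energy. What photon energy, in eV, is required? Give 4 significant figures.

The Bohr energies scale as Z², so for Z = 5: E_n = −340.0/n² eV.
E_6 = −340.0/36 = −9.444 eV and E_5 = −340.0/25 = −13.60 eV.
The photon energy is |E_6 − E_5| = 4.156 eV.

4.156 eV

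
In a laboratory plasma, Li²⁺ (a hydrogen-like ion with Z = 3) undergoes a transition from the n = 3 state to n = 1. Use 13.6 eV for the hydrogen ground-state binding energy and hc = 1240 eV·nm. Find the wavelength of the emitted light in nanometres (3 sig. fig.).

11.4 nm

For Z = 3 the level energies scale as Z², so the effective Rydberg energy is 13.6 × 9 = 122.4 eV.
ΔE = 122.4 × (1/1² − 1/3²) = 122.4 × 0.8889 = 108.8 eV.
λ = hc/ΔE = 1240 / 108.8 = 11.4 nm.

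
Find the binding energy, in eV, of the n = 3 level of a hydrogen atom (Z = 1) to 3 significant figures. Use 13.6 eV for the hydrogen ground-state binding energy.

E_3 = −13.60/9 = −1.51 eV, so ionization (to E = 0) requires 1.51 eV.

1.51 eV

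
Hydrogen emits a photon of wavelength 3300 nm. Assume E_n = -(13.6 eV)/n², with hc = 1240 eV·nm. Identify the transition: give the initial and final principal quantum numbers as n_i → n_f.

n_i = 9, n_f = 5

The photon energy is ΔE = hc/λ = 1240 / 3300 = 0.3758 eV.
With Z = 1, ΔE = 13.60 × (1/n_f² − 1/n_i²), so 1/n_f² − 1/n_i² = 0.02763.
Trying n_f = 5 gives 1/n_i² = 0.01237, i.e. n_i ≈ 9; this pair matches.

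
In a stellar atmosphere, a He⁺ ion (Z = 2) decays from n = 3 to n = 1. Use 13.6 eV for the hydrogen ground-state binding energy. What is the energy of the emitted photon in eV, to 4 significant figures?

48.36 eV

The Bohr energies scale as Z², so for Z = 2: E_n = −54.40/n² eV.
E_3 = −54.40/9 = −6.044 eV and E_1 = −54.40/1 = −54.40 eV.
The photon energy is |E_3 − E_1| = 48.36 eV.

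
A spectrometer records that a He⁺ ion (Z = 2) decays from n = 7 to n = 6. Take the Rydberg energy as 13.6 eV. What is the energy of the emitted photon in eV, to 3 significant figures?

0.401 eV

The Bohr energies scale as Z², so for Z = 2: E_n = −54.40/n² eV.
E_7 = −54.40/49 = −1.110 eV and E_6 = −54.40/36 = −1.511 eV.
The photon energy is |E_7 − E_6| = 0.401 eV.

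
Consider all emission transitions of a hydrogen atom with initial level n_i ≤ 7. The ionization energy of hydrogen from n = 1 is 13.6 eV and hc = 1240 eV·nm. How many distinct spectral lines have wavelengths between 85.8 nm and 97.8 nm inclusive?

4

Enumerate all n_i → n_f pairs with 1 ≤ n_f < n_i ≤ 7 and compute λ = 1240 / [13.6·1·(1/n_f² − 1/n_i²)].
Lines falling in [85.8, 97.8] nm: 7→1 (93.08 nm), 6→1 (93.78 nm), 5→1 (94.98 nm), 4→1 (97.25 nm).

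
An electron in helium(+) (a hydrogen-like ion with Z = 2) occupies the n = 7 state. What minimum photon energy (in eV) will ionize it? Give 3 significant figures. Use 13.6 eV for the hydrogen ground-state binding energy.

E_n = −13.6 Z²/n² = −54.40/n² eV for Z = 2.
E_7 = −54.40/49 = −1.11 eV, so ionization (to E = 0) requires 1.11 eV.

1.11 eV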